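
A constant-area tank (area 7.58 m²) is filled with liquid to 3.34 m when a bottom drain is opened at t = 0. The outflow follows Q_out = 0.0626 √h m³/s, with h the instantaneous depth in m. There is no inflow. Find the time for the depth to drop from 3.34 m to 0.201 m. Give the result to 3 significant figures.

334 s

Unsteady balance on liquid volume: A dh/dt = −0.0626 √h.
∫ h^(−1/2) dh = −(0.0626/A) ∫ dt, giving 2√h = 2√h₀ − (0.0626/A) t.
t = 2A(√h₀ − √h)/0.0626 = 2·7.58·(√3.34 − √0.201)/0.0626
  = 15.160 × (1.8276 − 0.44833) / 0.0626 = 334.01 s.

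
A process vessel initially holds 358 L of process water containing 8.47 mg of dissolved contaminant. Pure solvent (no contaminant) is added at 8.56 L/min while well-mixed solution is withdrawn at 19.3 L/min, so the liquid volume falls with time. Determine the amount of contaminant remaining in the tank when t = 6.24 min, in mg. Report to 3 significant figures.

Let m(t) be the amount of contaminant. Volume: V(t) = V₀ + (Q_in − Q_out) t = 358 − 10.740 t; V(6.24) = 290.98 L.
No contaminant enters, so dm/dt = −Q_out · (m/V).
dm/m = −Q_out dt/(V₀ − 10.740 t); integrating gives ln(m/m₀) = −(Q_out/(Q_in−Q_out)) ln(V/V₀).
m = m₀ (V₀/V)^(Q_out/(Q_in−Q_out)) = 8.47 × (358/290.98)^(-1.7970) = 5.8361 mg.

5.84 mg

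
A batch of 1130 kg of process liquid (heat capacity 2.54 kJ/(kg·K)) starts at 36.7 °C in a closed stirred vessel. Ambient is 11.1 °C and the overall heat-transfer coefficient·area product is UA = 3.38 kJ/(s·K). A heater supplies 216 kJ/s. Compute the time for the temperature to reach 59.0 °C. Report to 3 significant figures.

M c_p dT/dt = −UA(T − T_amb) + Q̇.
τ = M c_p/UA = 849.17 s; T_ss = T_amb + Q̇/UA = 11.1 + 216/3.38 = 75.005 °C.
T(t) = T_ss + (T₀ − T_ss)e^(−t/τ); set T = 59.0:
t = −τ ln[(T − T_ss)/(T₀ − T_ss)] = −849.17 · ln(0.41784) = 741.04 s.

741 s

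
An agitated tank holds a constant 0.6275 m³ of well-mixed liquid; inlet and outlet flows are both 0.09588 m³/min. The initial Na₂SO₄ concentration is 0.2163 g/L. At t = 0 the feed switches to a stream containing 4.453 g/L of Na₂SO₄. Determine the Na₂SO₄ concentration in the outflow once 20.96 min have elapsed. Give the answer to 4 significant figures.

Accumulation = in − out for the solute gives V dC/dt = Q(C_in − C).
Rewrite as dC/dt + C/τ = C_in/τ, τ = V/Q = 6.54464 min.
This is linear first-order; C(t) = C_in + (C₀ − C_in) e^(−t/τ).
C(20.96) = 4.453 + (0.2163 − 4.453)·e^(−20.96/6.54464) = 4.453 + (-4.23670)·0.0406555 = 4.28075 g/L.

4.281 g/L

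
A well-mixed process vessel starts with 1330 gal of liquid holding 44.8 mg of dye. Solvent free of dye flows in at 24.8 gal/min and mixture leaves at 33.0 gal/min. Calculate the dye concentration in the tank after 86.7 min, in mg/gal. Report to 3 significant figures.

0.00333 mg/gal

Total volume: dV/dt = Q_in − Q_out = -8.2000 gal/min, so V(t) = 1330 − 8.2000 t and V(86.7) = 619.06 gal.
Species balance (pure solvent in): dm/dt = −Q_out · m/V(t).
dm/m = −Q_out dt/(V₀ − 8.2000 t); integrating gives ln(m/m₀) = −(Q_out/(Q_in−Q_out)) ln(V/V₀).
m = m₀ (V₀/V)^(Q_out/(Q_in−Q_out)) = 44.8 × (1330/619.06)^(-4.0244) = 2.0640 mg.
C = m/V = 2.0640/619.06 = 0.0033340 mg/gal.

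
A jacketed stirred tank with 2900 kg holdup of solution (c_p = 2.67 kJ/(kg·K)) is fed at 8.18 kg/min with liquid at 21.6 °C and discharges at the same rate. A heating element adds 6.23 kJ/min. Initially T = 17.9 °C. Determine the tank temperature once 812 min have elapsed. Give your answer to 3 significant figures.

M c_p dT/dt = ṁ c_p (T_in − T) + Q̇.
Rearrange: dT/dt = (T_ss − T)/τ with τ = M/ṁ = 354.52 min and T_ss = T_in + Q̇/(ṁ c_p) = 21.885 °C.
This is linear first-order; T(t) = T_ss + (T₀ − T_ss) e^(−t/τ).
T(812) = 21.885 + (-3.9852)·e^(−812/354.52) = 21.885 + (-3.9852)·0.10123 = 21.482 °C.

21.5 °C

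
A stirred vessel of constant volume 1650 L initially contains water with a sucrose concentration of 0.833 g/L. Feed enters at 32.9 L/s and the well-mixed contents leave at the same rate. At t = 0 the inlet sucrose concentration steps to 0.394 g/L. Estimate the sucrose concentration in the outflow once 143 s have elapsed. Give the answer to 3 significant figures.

0.419 g/L

Transient balance on the dissolved component: V dC/dt = Q(C_in − C).
So dC/dt = (C_in − C)/τ with τ = V/Q = 1650/32.9 = 50.152 s.
C approaches C_in exponentially: C(t) = C_in + (C₀ − C_in) e^(−t/τ).
C(143) = 0.394 + (0.833 − 0.394)·e^(−143/50.152) = 0.394 + (0.43900)·0.057767 = 0.41936 g/L.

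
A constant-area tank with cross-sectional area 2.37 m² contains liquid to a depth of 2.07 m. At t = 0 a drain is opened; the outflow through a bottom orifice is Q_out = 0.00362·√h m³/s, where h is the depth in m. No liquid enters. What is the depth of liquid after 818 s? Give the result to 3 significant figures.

A dh/dt = −Q_out = −0.00362 √h.
Separate and integrate: 2(√h − √h₀) = −(0.00362/A) t.
√h = √2.07 − 0.00362·818/(2·2.37) = 1.4387 − 0.62472 = 0.81403.
h = 0.81403² = 0.66265 m.

0.663 m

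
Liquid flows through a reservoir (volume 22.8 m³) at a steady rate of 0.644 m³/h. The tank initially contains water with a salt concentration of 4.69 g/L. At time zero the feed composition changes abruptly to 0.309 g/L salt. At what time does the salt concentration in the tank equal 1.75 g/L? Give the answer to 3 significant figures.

Mass balance on the solute (V constant): V dC/dt = Q(C_in − C), so τ = V/Q = 35.404 h.
C(t) = C_in + (C₀ − C_in) e^(−t/τ). Set C = 1.75 and solve for t:
e^(−t/τ) = (C − C_in)/(C₀ − C_in) = (1.75 − 0.309)/(4.69 − 0.309) = 0.32892
t = −τ ln(…) = 35.404 × 1.1119 = 39.367 h.

39.4 h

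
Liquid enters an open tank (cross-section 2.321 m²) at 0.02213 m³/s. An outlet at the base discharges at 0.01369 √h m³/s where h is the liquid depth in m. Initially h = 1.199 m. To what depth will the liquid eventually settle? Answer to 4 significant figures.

Level balance: A dh/dt = 0.02213 − 0.01369 √h. Setting dh/dt = 0:
Q_in = 0.01369 √h_ss ⇒ √h_ss = 0.02213/0.01369 = 1.61651.
h_ss = 1.61651² = 2.61310 m. (Since h₀ = 1.199 m < h_ss, the level will rise toward this value.)

2.613 m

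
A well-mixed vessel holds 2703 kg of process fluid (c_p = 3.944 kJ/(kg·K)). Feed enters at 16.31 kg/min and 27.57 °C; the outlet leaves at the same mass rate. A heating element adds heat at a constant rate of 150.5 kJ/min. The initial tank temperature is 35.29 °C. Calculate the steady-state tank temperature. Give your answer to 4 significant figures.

29.91 °C

Heat balance on the well-mixed liquid: M c_p dT/dt = ṁ c_p (T_in − T) + 150.5.
At steady state dT/dt = 0 ⇒ T_ss = T_in + Q̇/(ṁ c_p) = 27.57 + 150.5/(16.31·3.944) = 29.9096 °C.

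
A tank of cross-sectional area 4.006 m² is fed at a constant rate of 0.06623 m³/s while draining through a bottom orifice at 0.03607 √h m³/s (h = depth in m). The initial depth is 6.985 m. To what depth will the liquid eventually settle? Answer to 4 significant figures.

3.371 m

A dh/dt = Q_in − 0.03607 √h. Steady state requires inflow = outflow:
Q_in = 0.03607 √h_ss ⇒ √h_ss = 0.06623/0.03607 = 1.83615.
h_ss = 1.83615² = 3.37145 m. (Since h₀ = 6.985 m > h_ss, the level will fall toward this value.)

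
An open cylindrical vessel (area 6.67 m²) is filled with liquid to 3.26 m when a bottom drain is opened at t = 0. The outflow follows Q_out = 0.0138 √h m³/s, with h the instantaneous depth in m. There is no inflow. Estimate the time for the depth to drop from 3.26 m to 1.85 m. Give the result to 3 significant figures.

With no inflow, A dh/dt = −0.0138 √h.
Separate and integrate: 2(√h − √h₀) = −(0.0138/A) t.
t = 2A(√h₀ − √h)/0.0138 = 2·6.67·(√3.26 − √1.85)/0.0138
  = 13.340 × (1.8055 − 1.3601) / 0.0138 = 430.55 s.

431 s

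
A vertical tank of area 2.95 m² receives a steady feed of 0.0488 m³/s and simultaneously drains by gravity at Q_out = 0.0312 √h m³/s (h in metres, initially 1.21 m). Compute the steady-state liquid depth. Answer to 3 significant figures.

Mass balance (ρ constant): A dh/dt = Q_in − 0.0312 √h. At steady state dh/dt = 0:
Q_in = 0.0312 √h_ss ⇒ √h_ss = 0.0488/0.0312 = 1.5641.
h_ss = 1.5641² = 2.4464 m. (Since h₀ = 1.21 m < h_ss, the level will rise toward this value.)

2.45 m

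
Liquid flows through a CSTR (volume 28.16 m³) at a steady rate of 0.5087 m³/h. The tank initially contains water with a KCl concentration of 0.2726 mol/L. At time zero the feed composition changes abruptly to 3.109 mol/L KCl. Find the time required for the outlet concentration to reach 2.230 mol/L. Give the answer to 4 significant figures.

Accumulation = in − out for the solute gives V dC/dt = Q(C_in − C), so τ = V/Q = 55.3568 h.
C(t) = C_in + (C₀ − C_in) e^(−t/τ). Set C = 2.230 and solve for t:
e^(−t/τ) = (C − C_in)/(C₀ − C_in) = (2.230 − 3.109)/(0.2726 − 3.109) = 0.309900
t = −τ ln(…) = 55.3568 × 1.17151 = 64.8508 h.

64.85 h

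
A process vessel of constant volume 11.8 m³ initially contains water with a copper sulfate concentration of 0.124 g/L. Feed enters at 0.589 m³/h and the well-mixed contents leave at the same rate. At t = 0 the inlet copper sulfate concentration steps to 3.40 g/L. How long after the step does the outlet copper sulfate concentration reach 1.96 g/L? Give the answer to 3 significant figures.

Species balance on the tank: V dC/dt = Q(C_in − C), so τ = V/Q = 20.034 h.
C(t) = C_in + (C₀ − C_in) e^(−t/τ). Set C = 1.96 and solve for t:
e^(−t/τ) = (C − C_in)/(C₀ − C_in) = (1.96 − 3.40)/(0.124 − 3.40) = 0.43956
t = −τ ln(…) = 20.034 × 0.82198 = 16.468 h.

16.5 h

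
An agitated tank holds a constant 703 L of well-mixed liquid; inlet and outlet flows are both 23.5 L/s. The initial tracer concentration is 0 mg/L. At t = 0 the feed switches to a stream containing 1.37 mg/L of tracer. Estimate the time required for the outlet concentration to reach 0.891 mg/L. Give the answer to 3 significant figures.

Species balance: V dC/dt = Q(C_in − C) ⇒ τ = V/Q = 29.915 s.
C(t) = C_in + (C₀ − C_in) e^(−t/τ). Set C = 0.891 and solve for t:
e^(−t/τ) = (C − C_in)/(C₀ − C_in) = (0.891 − 1.37)/(0 − 1.37) = 0.34964
t = −τ ln(…) = 29.915 × 1.0509 = 31.437 s.

31.4 s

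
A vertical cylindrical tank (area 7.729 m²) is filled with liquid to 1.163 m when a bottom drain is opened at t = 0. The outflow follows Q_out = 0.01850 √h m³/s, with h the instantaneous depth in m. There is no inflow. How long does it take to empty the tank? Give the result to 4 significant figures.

A dh/dt = −Q_out = −0.01850 √h.
This is separable: 2 d(√h)/dt = −0.01850/A, so √h = √h₀ − (0.01850/(2A)) t.
Tank is empty when √h = 0: t_empty = 2A√h₀/0.01850.
t_empty = 2·7.729·√1.163/0.01850 = 15.4580·1.07842/0.01850 = 901.097 s.

901.1 s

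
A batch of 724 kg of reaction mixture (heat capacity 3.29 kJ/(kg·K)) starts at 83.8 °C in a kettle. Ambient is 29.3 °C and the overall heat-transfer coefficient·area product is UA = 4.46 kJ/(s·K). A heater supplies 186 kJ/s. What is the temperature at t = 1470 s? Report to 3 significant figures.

71.8 °C

First-law balance (no shaft work): M c_p dT/dt = −UA(T − T_amb) + Q̇.
dT/dt = (T_ss − T)/τ with T_ss = T_amb + Q̇/UA = 29.3 + 186/4.46 = 71.004 °C, τ = M c_p/UA = 724·3.29/4.46 = 534.07 s.
Solution: T(t) = T_ss + (T₀ − T_ss) e^(−t/τ).
T(1470) = 71.004 + (12.796)·0.063772 = 71.820 °C.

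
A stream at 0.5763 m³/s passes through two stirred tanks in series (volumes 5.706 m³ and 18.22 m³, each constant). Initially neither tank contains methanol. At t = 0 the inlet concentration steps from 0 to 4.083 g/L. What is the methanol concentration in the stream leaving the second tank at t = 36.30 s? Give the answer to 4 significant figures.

Time constants: τᵢ = Vᵢ/Q for each well-mixed tank.
τ₁ = 5.706/0.5763 = 9.90109 s; τ₂ = 18.22/0.5763 = 31.6155 s.
Solving the cascade with C₁(0)=C₂(0)=0 gives C₂(t) = C_in[1 − (τ₁ e^(−t/τ₁) − τ₂ e^(−t/τ₂))/(τ₁ − τ₂)].
At t = 36.30: e^(−t/τ₁) = 0.0255719, e^(−t/τ₂) = 0.317216.
C₂ = 4.083·[1 − (9.90109·0.0255719 − 31.6155·0.317216)/(-21.7144)] = 4.083·0.549803 = 2.24485 g/L.

2.245 g/L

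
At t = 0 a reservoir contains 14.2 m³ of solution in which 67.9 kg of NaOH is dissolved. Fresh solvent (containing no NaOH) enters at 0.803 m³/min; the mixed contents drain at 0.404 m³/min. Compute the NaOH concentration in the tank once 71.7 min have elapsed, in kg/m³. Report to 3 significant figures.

0.519 kg/m³

Let m(t) be the amount of NaOH. Volume: V(t) = V₀ + (Q_in − Q_out) t = 14.2 + 0.39900 t; V(71.7) = 42.808 m³.
No NaOH enters, so dm/dt = −Q_out · (m/V).
Separate: dm/m = −Q_out dt/V(t) ⇒ ln(m/m₀) = −(Q_out/(Q_in−Q_out)) ln(V/V₀).
m = m₀ (V₀/V)^(Q_out/(Q_in−Q_out)) = 67.9 × (14.2/42.808)^(1.0125) = 22.214 kg.
C = m/V = 22.214/42.808 = 0.51892 kg/m³.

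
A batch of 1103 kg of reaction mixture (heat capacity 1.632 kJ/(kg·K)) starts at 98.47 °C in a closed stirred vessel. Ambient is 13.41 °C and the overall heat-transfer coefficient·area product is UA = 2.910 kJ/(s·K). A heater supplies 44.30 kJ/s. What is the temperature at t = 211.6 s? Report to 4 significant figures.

78.24 °C

Heat balance on the well-mixed liquid: M c_p dT/dt = −UA(T − T_amb) + Q̇.
dT/dt = (T_ss − T)/τ with T_ss = T_amb + Q̇/UA = 13.41 + 44.30/2.910 = 28.6334 °C, τ = M c_p/UA = 1103·1.632/2.910 = 618.590 s.
T approaches T_ss exponentially: T(t) = T_ss + (T₀ − T_ss) e^(−t/τ).
T(211.6) = 28.6334 + (69.8366)·0.710300 = 78.2383 °C.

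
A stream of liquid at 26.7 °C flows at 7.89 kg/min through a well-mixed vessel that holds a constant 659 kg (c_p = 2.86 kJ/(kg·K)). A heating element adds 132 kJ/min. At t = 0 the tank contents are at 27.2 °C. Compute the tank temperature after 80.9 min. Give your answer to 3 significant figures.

30.5 °C

M c_p dT/dt = ṁ c_p (T_in − T) + Q̇.
Rearrange: dT/dt = (T_ss − T)/τ with τ = M/ṁ = 83.523 min and T_ss = T_in + Q̇/(ṁ c_p) = 32.550 °C.
Integrating: T(t) = T_ss + (T₀ − T_ss) e^(−t/τ).
T(80.9) = 32.550 + (-5.3497)·e^(−80.9/83.523) = 32.550 + (-5.3497)·0.37962 = 30.519 °C.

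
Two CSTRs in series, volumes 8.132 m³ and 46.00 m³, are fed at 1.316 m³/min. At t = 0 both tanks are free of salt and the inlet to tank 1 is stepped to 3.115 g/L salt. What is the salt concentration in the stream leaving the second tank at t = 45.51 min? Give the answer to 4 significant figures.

Species balance on tank i: dCᵢ/dt = (Cᵢ₋₁ − Cᵢ)/τᵢ with τᵢ = Vᵢ/Q.
τ₁ = 8.132/1.316 = 6.17933 min; τ₂ = 46.00/1.316 = 34.9544 min.
Solving the cascade with C₁(0)=C₂(0)=0 gives C₂(t) = C_in[1 − (τ₁ e^(−t/τ₁) − τ₂ e^(−t/τ₂))/(τ₁ − τ₂)].
At t = 45.51: e^(−t/τ₁) = 0.000633105, e^(−t/τ₂) = 0.271992.
C₂ = 3.115·[1 − (6.17933·0.000633105 − 34.9544·0.271992)/(-28.7751)] = 3.115·0.669734 = 2.08622 g/L.

2.086 g/L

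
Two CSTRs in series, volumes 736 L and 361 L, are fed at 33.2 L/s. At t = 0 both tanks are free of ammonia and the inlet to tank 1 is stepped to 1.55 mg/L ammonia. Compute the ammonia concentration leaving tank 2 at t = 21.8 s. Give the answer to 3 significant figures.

Time constants: τᵢ = Vᵢ/Q for each well-mixed tank.
τ₁ = 736/33.2 = 22.169 s; τ₂ = 361/33.2 = 10.873 s.
Solving the cascade with C₁(0)=C₂(0)=0 gives C₂(t) = C_in[1 − (τ₁ e^(−t/τ₁) − τ₂ e^(−t/τ₂))/(τ₁ − τ₂)].
At t = 21.8: e^(−t/τ₁) = 0.37405, e^(−t/τ₂) = 0.13468.
C₂ = 1.55·[1 − (22.169·0.37405 − 10.873·0.13468)/(11.295)] = 1.55·0.39552 = 0.61305 mg/L.

0.613 mg/L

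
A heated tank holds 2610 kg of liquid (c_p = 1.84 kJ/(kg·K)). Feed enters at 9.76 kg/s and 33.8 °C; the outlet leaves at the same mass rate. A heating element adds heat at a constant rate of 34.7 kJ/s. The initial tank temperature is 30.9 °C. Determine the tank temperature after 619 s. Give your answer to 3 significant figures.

35.3 °C

Energy balance: M c_p dT/dt = ṁ c_p (T_in − T) + 34.7.
Rearrange: dT/dt = (T_ss − T)/τ with τ = M/ṁ = 267.42 s and T_ss = T_in + Q̇/(ṁ c_p) = 35.732 °C.
T approaches T_ss exponentially: T(t) = T_ss + (T₀ − T_ss) e^(−t/τ).
T(619) = 35.732 + (-4.8322)·e^(−619/267.42) = 35.732 + (-4.8322)·0.098793 = 35.255 °C.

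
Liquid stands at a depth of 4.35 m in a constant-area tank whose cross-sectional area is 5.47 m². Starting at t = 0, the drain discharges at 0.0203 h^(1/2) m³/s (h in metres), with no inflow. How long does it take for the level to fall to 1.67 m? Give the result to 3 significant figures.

428 s

A dh/dt = −Q_out = −0.0203 √h.
∫ h^(−1/2) dh = −(0.0203/A) ∫ dt, giving 2√h = 2√h₀ − (0.0203/A) t.
t = 2A(√h₀ − √h)/0.0203 = 2·5.47·(√4.35 − √1.67)/0.0203
  = 10.940 × (2.0857 − 1.2923) / 0.0203 = 427.57 s.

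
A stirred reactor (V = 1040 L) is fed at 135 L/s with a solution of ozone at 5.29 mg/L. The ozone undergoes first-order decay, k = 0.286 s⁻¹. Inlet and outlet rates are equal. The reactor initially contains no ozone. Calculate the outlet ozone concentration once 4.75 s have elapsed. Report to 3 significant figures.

V dC/dt = Q(C_in − C) − k V C.
dC/dt = (Q/V) C_in − (Q/V + k) C; effective rate a = Q/V + k = 0.12981 + 0.286 = 0.41581 s⁻¹.
C_ss = Q C_in/(Q + kV) = 1.6514 mg/L; C(t) = C_ss + (C₀ − C_ss) e^(−a t).
C(4.75) = 1.6514 + (-1.6514)·e^(−0.41581·4.75) = 1.6514 + (-1.6514)·0.13875 = 1.4223 mg/L.

1.42 mg/L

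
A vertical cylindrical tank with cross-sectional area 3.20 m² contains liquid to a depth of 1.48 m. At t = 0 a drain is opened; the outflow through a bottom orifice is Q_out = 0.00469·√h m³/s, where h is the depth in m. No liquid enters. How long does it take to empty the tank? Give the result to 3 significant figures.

A dh/dt = −Q_out = −0.00469 √h.
Separate and integrate: 2(√h − √h₀) = −(0.00469/A) t.
Tank is empty when √h = 0: t_empty = 2A√h₀/0.00469.
t_empty = 2·3.20·√1.48/0.00469 = 6.4000·1.2166/0.00469 = 1660.1 s.

1660 s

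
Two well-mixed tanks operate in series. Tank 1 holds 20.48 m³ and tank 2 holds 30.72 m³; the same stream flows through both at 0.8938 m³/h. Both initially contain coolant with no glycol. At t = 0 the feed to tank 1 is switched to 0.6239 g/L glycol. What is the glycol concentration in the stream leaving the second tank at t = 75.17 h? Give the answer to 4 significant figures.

Species balance on tank i: dCᵢ/dt = (Cᵢ₋₁ − Cᵢ)/τᵢ with τᵢ = Vᵢ/Q.
τ₁ = 20.48/0.8938 = 22.9134 h; τ₂ = 30.72/0.8938 = 34.3701 h.
Tank 1: C₁ = C_in(1 − e^(−t/τ₁)). Tank 2 (τ₁ ≠ τ₂): C₂ = C_in[1 − (τ₁ e^(−t/τ₁) − τ₂ e^(−t/τ₂))/(τ₁ − τ₂)].
At t = 75.17: e^(−t/τ₁) = 0.0376052, e^(−t/τ₂) = 0.112245.
C₂ = 0.6239·[1 − (22.9134·0.0376052 − 34.3701·0.112245)/(-11.4567)] = 0.6239·0.738477 = 0.460736 g/L.

0.4607 g/L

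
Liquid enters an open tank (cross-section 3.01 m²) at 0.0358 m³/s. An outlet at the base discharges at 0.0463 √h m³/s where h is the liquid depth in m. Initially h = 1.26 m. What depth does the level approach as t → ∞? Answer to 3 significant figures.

Mass balance (ρ constant): A dh/dt = Q_in − 0.0463 √h. At steady state dh/dt = 0:
Q_in = 0.0463 √h_ss ⇒ √h_ss = 0.0358/0.0463 = 0.77322.
h_ss = 0.77322² = 0.59787 m. (Since h₀ = 1.26 m > h_ss, the level will fall toward this value.)

0.598 m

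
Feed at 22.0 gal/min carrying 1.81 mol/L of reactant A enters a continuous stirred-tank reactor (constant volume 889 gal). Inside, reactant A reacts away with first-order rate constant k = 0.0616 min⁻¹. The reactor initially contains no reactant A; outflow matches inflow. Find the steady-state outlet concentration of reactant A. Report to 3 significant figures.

0.519 mol/L

Species balance: V dC/dt = Q C_in − Q C − k V C.
At steady state: 0 = Q C_in − (Q + kV) C_ss, so C_ss = Q C_in/(Q + kV).
C_ss = 22.0·1.81/(22.0 + 0.0616·889) = 39.820/76.762 = 0.51874 mol/L.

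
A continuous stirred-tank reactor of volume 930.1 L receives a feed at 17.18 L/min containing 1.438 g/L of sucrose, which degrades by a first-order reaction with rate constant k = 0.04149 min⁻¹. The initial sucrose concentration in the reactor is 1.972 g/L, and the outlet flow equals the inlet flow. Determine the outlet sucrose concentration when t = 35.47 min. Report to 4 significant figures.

Species balance: V dC/dt = Q C_in − Q C − k V C.
dC/dt = (Q/V) C_in − (Q/V + k) C; effective rate a = Q/V + k = 0.0184711 + 0.04149 = 0.0599611 min⁻¹.
C_ss = Q C_in/(Q + kV) = 0.442978 g/L; C(t) = C_ss + (C₀ − C_ss) e^(−a t).
C(35.47) = 0.442978 + (1.52902)·e^(−0.0599611·35.47) = 0.442978 + (1.52902)·0.119216 = 0.625262 g/L.

0.6253 g/L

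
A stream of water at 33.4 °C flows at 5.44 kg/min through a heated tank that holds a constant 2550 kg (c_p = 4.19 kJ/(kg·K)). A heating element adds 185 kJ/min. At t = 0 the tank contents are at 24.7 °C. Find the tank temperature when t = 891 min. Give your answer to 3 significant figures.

M c_p dT/dt = ṁ c_p (T_in − T) + Q̇.
Rearrange: dT/dt = (T_ss − T)/τ with τ = M/ṁ = 468.75 min and T_ss = T_in + Q̇/(ṁ c_p) = 41.516 °C.
Integrating: T(t) = T_ss + (T₀ − T_ss) e^(−t/τ).
T(891) = 41.516 + (-16.816)·e^(−891/468.75) = 41.516 + (-16.816)·0.14945 = 39.003 °C.

39.0 °C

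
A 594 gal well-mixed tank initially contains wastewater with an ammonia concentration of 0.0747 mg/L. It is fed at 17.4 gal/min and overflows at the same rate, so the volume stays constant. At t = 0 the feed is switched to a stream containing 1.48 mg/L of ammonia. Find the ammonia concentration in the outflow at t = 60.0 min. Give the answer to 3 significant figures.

Mass balance on the solute (V constant): V dC/dt = Q(C_in − C).
Rewrite as dC/dt + C/τ = C_in/τ, τ = V/Q = 34.138 min.
C approaches C_in exponentially: C(t) = C_in + (C₀ − C_in) e^(−t/τ).
C(60.0) = 1.48 + (0.0747 − 1.48)·e^(−60.0/34.138) = 1.48 + (-1.4053)·0.17246 = 1.2376 mg/L.

1.24 mg/L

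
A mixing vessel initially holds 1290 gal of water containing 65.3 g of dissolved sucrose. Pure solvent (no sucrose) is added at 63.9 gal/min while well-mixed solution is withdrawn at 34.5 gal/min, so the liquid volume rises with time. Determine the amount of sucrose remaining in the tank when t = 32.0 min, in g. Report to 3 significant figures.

Let m(t) be the amount of sucrose. Volume: V(t) = V₀ + (Q_in − Q_out) t = 1290 + 29.400 t; V(32.0) = 2230.8 gal.
No sucrose enters, so dm/dt = −Q_out · (m/V).
Separate: dm/m = −Q_out dt/V(t) ⇒ ln(m/m₀) = −(Q_out/(Q_in−Q_out)) ln(V/V₀).
m = m₀ (V₀/V)^(Q_out/(Q_in−Q_out)) = 65.3 × (1290/2230.8)^(1.1735) = 34.338 g.

34.3 g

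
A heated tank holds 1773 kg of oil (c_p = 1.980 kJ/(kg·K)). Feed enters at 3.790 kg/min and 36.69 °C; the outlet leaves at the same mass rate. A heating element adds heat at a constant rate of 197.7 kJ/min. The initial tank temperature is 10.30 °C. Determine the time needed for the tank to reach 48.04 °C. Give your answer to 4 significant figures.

Energy balance: M c_p dT/dt = ṁ c_p (T_in − T) + 197.7.
τ = M/ṁ = 467.810 min; T_ss = T_in + Q̇/(ṁ c_p) = 63.0352 °C.
T(t) = T_ss + (T₀ − T_ss) e^(−t/τ). Set T = 48.04:
e^(−t/τ) = (48.04 − 63.0352)/(10.30 − 63.0352) = 0.284350
t = −467.810 · ln(0.284350) = 588.295 min.

588.3 min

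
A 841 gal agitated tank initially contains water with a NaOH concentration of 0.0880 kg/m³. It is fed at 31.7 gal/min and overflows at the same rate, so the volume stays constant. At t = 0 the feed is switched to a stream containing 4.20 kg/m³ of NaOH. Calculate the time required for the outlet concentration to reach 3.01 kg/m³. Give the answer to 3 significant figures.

32.9 min

Species balance on the tank: V dC/dt = Q(C_in − C), so τ = V/Q = 26.530 min.
C(t) = C_in + (C₀ − C_in) e^(−t/τ). Set C = 3.01 and solve for t:
e^(−t/τ) = (C − C_in)/(C₀ − C_in) = (3.01 − 4.20)/(0.0880 − 4.20) = 0.28940
t = −τ ln(…) = 26.530 × 1.2400 = 32.896 min.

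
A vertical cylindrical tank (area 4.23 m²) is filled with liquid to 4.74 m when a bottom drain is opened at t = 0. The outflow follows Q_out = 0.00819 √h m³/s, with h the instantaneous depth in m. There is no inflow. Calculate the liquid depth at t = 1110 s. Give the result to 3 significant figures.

Volume balance on the tank: A dh/dt = −0.00819 √h.
This is separable: 2 d(√h)/dt = −0.00819/A, so √h = √h₀ − (0.00819/(2A)) t.
√h = √4.74 − 0.00819·1110/(2·4.23) = 2.1772 − 1.0746 = 1.1026.
h = 1.1026² = 1.2157 m.

1.22 m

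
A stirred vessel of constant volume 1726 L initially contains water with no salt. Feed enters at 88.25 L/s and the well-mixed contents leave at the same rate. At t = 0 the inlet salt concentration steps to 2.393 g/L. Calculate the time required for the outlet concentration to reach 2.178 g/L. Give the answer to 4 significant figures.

47.13 s

Species balance: V dC/dt = Q(C_in − C) ⇒ τ = V/Q = 19.5581 s.
C(t) = C_in + (C₀ − C_in) e^(−t/τ). Set C = 2.178 and solve for t:
e^(−t/τ) = (C − C_in)/(C₀ − C_in) = (2.178 − 2.393)/(0 − 2.393) = 0.0898454
t = −τ ln(…) = 19.5581 × 2.40967 = 47.1284 s.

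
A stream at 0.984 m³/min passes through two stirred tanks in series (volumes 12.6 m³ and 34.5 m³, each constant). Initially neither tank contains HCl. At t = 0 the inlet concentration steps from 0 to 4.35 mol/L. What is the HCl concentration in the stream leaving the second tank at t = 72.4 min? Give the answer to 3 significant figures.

3.49 mol/L

Species balance on tank i: dCᵢ/dt = (Cᵢ₋₁ − Cᵢ)/τᵢ with τᵢ = Vᵢ/Q.
τ₁ = 12.6/0.984 = 12.805 min; τ₂ = 34.5/0.984 = 35.061 min.
Tank 1: C₁ = C_in(1 − e^(−t/τ₁)). Tank 2 (τ₁ ≠ τ₂): C₂ = C_in[1 − (τ₁ e^(−t/τ₁) − τ₂ e^(−t/τ₂))/(τ₁ − τ₂)].
At t = 72.4: e^(−t/τ₁) = 0.0035031, e^(−t/τ₂) = 0.12682.
C₂ = 4.35·[1 − (12.805·0.0035031 − 35.061·0.12682)/(-22.256)] = 4.35·0.80223 = 3.4897 mol/L.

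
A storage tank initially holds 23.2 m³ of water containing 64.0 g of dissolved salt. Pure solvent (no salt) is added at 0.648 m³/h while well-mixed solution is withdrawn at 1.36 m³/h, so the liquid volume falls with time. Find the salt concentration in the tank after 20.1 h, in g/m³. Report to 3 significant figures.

1.15 g/m³

Let m(t) be the amount of salt. Volume: V(t) = V₀ + (Q_in − Q_out) t = 23.2 − 0.71200 t; V(20.1) = 8.8888 m³.
No salt enters, so dm/dt = −Q_out · (m/V).
dm/m = −Q_out dt/(V₀ − 0.71200 t); integrating gives ln(m/m₀) = −(Q_out/(Q_in−Q_out)) ln(V/V₀).
m = m₀ (V₀/V)^(Q_out/(Q_in−Q_out)) = 64.0 × (23.2/8.8888)^(-1.9101) = 10.241 g.
C = m/V = 10.241/8.8888 = 1.1521 g/m³.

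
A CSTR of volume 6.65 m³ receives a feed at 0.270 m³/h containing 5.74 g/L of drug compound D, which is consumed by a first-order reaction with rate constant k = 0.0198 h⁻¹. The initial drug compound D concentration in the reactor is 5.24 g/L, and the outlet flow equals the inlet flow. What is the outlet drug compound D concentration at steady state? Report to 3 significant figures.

3.86 g/L

V dC/dt = Q(C_in − C) − k V C.
At steady state: 0 = Q C_in − (Q + kV) C_ss, so C_ss = Q C_in/(Q + kV).
C_ss = 0.270·5.74/(0.270 + 0.0198·6.65) = 1.5498/0.40167 = 3.8584 g/L.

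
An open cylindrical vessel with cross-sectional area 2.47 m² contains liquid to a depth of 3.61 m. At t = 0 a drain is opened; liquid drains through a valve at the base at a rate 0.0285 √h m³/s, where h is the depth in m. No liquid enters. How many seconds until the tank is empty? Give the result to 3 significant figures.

329 s

Volume balance on the tank: A dh/dt = −0.0285 √h.
This is separable: 2 d(√h)/dt = −0.0285/A, so √h = √h₀ − (0.0285/(2A)) t.
Set h = 0: 2√h₀ = (0.0285/A) t_empty ⇒ t_empty = 2A√h₀/0.0285.
t_empty = 2·2.47·√3.61/0.0285 = 4.9400·1.9000/0.0285 = 329.33 s.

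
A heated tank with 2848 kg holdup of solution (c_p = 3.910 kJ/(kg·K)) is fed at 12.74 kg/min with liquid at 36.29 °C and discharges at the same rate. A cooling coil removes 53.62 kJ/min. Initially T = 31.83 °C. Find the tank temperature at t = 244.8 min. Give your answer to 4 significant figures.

Energy balance: M c_p dT/dt = ṁ c_p (T_in − T) − 53.62.
τ = M/ṁ = 223.548 min; T_ss = T_in − Q̇/(ṁ c_p) = 36.29 − 53.62/(12.74·3.910) = 35.2136 °C.
Integrating: T(t) = T_ss + (T₀ − T_ss) e^(−t/τ).
T(244.8) = 35.2136 + (-3.38358)·e^(−244.8/223.548) = 35.2136 + (-3.38358)·0.334517 = 34.0817 °C.

34.08 °C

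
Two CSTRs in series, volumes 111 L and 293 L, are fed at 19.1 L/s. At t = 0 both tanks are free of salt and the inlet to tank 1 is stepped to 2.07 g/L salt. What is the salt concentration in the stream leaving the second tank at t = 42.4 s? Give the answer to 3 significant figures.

1.86 g/L

Species balance on tank i: dCᵢ/dt = (Cᵢ₋₁ − Cᵢ)/τᵢ with τᵢ = Vᵢ/Q.
τ₁ = 111/19.1 = 5.8115 s; τ₂ = 293/19.1 = 15.340 s.
Tank 1: C₁ = C_in(1 − e^(−t/τ₁)). Tank 2 (τ₁ ≠ τ₂): C₂ = C_in[1 − (τ₁ e^(−t/τ₁) − τ₂ e^(−t/τ₂))/(τ₁ − τ₂)].
At t = 42.4: e^(−t/τ₁) = 0.00067834, e^(−t/τ₂) = 0.063042.
C₂ = 2.07·[1 − (5.8115·0.00067834 − 15.340·0.063042)/(-9.5288)] = 2.07·0.89892 = 1.8608 g/L.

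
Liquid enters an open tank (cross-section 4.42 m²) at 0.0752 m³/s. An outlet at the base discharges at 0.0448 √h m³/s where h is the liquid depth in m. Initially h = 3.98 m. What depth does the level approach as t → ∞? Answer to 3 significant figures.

2.82 m

Level balance: A dh/dt = 0.0752 − 0.0448 √h. Setting dh/dt = 0:
Q_in = 0.0448 √h_ss ⇒ √h_ss = 0.0752/0.0448 = 1.6786.
h_ss = 1.6786² = 2.8176 m. (Since h₀ = 3.98 m > h_ss, the level will fall toward this value.)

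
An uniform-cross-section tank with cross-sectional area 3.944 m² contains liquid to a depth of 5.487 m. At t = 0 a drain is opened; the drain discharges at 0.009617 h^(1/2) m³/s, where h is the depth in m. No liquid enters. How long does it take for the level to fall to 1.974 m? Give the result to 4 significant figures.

768.9 s

With no inflow, A dh/dt = −0.009617 √h.
Separate and integrate: 2(√h − √h₀) = −(0.009617/A) t.
t = 2A(√h₀ − √h)/0.009617 = 2·3.944·(√5.487 − √1.974)/0.009617
  = 7.88800 × (2.34243 − 1.40499) / 0.009617 = 768.904 s.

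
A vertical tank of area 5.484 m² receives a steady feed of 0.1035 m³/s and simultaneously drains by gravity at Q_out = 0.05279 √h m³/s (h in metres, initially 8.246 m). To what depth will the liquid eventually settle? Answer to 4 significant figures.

3.844 m

A dh/dt = Q_in − 0.05279 √h. Steady state requires inflow = outflow:
Q_in = 0.05279 √h_ss ⇒ √h_ss = 0.1035/0.05279 = 1.96060.
h_ss = 1.96060² = 3.84395 m. (Since h₀ = 8.246 m > h_ss, the level will fall toward this value.)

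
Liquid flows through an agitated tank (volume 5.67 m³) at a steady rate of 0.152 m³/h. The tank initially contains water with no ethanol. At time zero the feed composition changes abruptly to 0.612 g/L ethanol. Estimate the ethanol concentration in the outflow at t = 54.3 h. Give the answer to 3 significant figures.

Transient balance on the dissolved component: V dC/dt = Q(C_in − C).
So dC/dt = (C_in − C)/τ with τ = V/Q = 5.67/0.152 = 37.303 h.
Solution: C(t) = C_in + (C₀ − C_in) e^(−t/τ).
C(54.3) = 0.612 + (0 − 0.612)·e^(−54.3/37.303) = 0.612 + (-0.61200)·0.23325 = 0.46925 g/L.

0.469 g/L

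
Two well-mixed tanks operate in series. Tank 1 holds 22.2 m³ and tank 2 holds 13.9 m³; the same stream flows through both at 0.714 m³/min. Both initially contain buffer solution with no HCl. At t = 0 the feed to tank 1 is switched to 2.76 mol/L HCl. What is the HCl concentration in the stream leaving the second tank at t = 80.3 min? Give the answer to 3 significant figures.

2.28 mol/L

Each tank obeys Vᵢ dCᵢ/dt = Q(Cᵢ₋₁ − Cᵢ), so τᵢ = Vᵢ/Q.
τ₁ = 22.2/0.714 = 31.092 min; τ₂ = 13.9/0.714 = 19.468 min.
Tank 1: C₁ = C_in(1 − e^(−t/τ₁)). Tank 2 (τ₁ ≠ τ₂): C₂ = C_in[1 − (τ₁ e^(−t/τ₁) − τ₂ e^(−t/τ₂))/(τ₁ − τ₂)].
At t = 80.3: e^(−t/τ₁) = 0.075576, e^(−t/τ₂) = 0.016167.
C₂ = 2.76·[1 − (31.092·0.075576 − 19.468·0.016167)/(11.625)] = 2.76·0.82493 = 2.2768 mol/L.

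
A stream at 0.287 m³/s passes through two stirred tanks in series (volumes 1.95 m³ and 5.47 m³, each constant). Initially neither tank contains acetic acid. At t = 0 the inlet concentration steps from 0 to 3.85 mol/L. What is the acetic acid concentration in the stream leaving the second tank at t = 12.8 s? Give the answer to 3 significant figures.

Each tank obeys Vᵢ dCᵢ/dt = Q(Cᵢ₋₁ − Cᵢ), so τᵢ = Vᵢ/Q.
τ₁ = 1.95/0.287 = 6.7944 s; τ₂ = 5.47/0.287 = 19.059 s.
Tank 1: C₁ = C_in(1 − e^(−t/τ₁)). Tank 2 (τ₁ ≠ τ₂): C₂ = C_in[1 − (τ₁ e^(−t/τ₁) − τ₂ e^(−t/τ₂))/(τ₁ − τ₂)].
At t = 12.8: e^(−t/τ₁) = 0.15200, e^(−t/τ₂) = 0.51090.
C₂ = 3.85·[1 − (6.7944·0.15200 − 19.059·0.51090)/(-12.265)] = 3.85·0.29028 = 1.1176 mol/L.

1.12 mol/L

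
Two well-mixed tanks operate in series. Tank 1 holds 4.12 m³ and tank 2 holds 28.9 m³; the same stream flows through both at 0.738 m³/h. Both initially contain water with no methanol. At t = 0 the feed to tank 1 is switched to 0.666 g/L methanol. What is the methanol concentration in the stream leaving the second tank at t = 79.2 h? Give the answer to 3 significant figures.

0.563 g/L

Each tank obeys Vᵢ dCᵢ/dt = Q(Cᵢ₋₁ − Cᵢ), so τᵢ = Vᵢ/Q.
τ₁ = 4.12/0.738 = 5.5827 h; τ₂ = 28.9/0.738 = 39.160 h.
Tank 1: C₁ = C_in(1 − e^(−t/τ₁)). Tank 2 (τ₁ ≠ τ₂): C₂ = C_in[1 − (τ₁ e^(−t/τ₁) − τ₂ e^(−t/τ₂))/(τ₁ − τ₂)].
At t = 79.2: e^(−t/τ₁) = 6.8985e-07, e^(−t/τ₂) = 0.13233.
C₂ = 0.666·[1 − (5.5827·6.8985e-07 − 39.160·0.13233)/(-33.577)] = 0.666·0.84567 = 0.56322 g/L.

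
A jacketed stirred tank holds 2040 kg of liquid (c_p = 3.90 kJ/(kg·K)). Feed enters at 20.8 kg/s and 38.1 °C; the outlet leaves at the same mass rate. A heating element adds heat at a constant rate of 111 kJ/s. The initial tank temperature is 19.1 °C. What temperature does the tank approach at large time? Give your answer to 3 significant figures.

39.5 °C

Energy balance: M c_p dT/dt = ṁ c_p (T_in − T) + 111.
At steady state dT/dt = 0 ⇒ T_ss = T_in + Q̇/(ṁ c_p) = 38.1 + 111/(20.8·3.90) = 39.468 °C.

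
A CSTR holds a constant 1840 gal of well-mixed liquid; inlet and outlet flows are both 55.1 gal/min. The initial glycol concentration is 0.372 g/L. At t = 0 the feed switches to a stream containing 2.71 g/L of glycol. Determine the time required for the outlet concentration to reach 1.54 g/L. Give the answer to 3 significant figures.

Species balance: V dC/dt = Q(C_in − C) ⇒ τ = V/Q = 33.394 min.
C(t) = C_in + (C₀ − C_in) e^(−t/τ). Set C = 1.54 and solve for t:
e^(−t/τ) = (C − C_in)/(C₀ − C_in) = (1.54 − 2.71)/(0.372 − 2.71) = 0.50043
t = −τ ln(…) = 33.394 × 0.69229 = 23.118 min.

23.1 min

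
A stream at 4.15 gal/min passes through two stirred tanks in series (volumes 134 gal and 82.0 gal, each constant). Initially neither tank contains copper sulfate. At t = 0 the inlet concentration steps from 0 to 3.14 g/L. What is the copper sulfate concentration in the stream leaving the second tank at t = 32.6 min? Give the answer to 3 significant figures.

1.14 g/L

Time constants: τᵢ = Vᵢ/Q for each well-mixed tank.
τ₁ = 134/4.15 = 32.289 min; τ₂ = 82.0/4.15 = 19.759 min.
Tank 1: C₁ = C_in(1 − e^(−t/τ₁)). Tank 2 (τ₁ ≠ τ₂): C₂ = C_in[1 − (τ₁ e^(−t/τ₁) − τ₂ e^(−t/τ₂))/(τ₁ − τ₂)].
At t = 32.6: e^(−t/τ₁) = 0.36435, e^(−t/τ₂) = 0.19207.
C₂ = 3.14·[1 − (32.289·0.36435 − 19.759·0.19207)/(12.530)] = 3.14·0.36397 = 1.1429 g/L.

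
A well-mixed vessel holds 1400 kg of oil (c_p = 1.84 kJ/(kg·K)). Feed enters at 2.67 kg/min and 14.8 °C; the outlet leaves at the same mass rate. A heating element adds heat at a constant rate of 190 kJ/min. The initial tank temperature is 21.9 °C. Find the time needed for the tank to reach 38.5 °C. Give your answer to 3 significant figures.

391 min

Unsteady energy balance on the tank contents: M c_p dT/dt = ṁ c_p (T_in − T) + 190.
τ = M/ṁ = 524.34 min; T_ss = T_in + Q̇/(ṁ c_p) = 53.474 °C.
T(t) = T_ss + (T₀ − T_ss) e^(−t/τ). Set T = 38.5:
e^(−t/τ) = (38.5 − 53.474)/(21.9 − 53.474) = 0.47426
t = −524.34 · ln(0.47426) = 391.16 min.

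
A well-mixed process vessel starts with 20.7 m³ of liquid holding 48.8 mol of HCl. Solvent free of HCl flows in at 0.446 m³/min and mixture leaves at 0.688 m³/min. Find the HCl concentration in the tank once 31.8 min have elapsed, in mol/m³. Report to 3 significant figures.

Let m(t) be the amount of HCl. Volume: V(t) = V₀ + (Q_in − Q_out) t = 20.7 − 0.24200 t; V(31.8) = 13.004 m³.
Species balance (pure solvent in): dm/dt = −Q_out · m/V(t).
Separate: dm/m = −Q_out dt/V(t) ⇒ ln(m/m₀) = −(Q_out/(Q_in−Q_out)) ln(V/V₀).
m = m₀ (V₀/V)^(Q_out/(Q_in−Q_out)) = 48.8 × (20.7/13.004)^(-2.8430) = 13.016 mol.
C = m/V = 13.016/13.004 = 1.0009 mol/m³.

1.00 mol/m³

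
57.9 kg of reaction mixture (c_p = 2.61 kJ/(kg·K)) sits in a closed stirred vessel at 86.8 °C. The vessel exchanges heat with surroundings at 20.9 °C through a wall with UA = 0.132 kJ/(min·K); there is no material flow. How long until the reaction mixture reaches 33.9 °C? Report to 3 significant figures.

1860 min

Lumped-capacitance energy balance: M c_p dT/dt = UA(T_amb − T).
τ = M c_p/UA = 1144.8 min; T_ss = T_amb = 20.900 °C.
T(t) = T_ss + (T₀ − T_ss)e^(−t/τ); set T = 33.9:
t = −τ ln[(T − T_ss)/(T₀ − T_ss)] = −1144.8 · ln(0.19727) = 1858.3 min.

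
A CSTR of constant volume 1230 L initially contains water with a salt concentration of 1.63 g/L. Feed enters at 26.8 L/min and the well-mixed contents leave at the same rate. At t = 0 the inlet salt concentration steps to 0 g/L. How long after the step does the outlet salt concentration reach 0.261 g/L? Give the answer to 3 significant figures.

Accumulation = in − out for the solute gives V dC/dt = Q(C_in − C), so τ = V/Q = 45.896 min.
C(t) = C_in + (C₀ − C_in) e^(−t/τ). Set C = 0.261 and solve for t:
e^(−t/τ) = (C − C_in)/(C₀ − C_in) = (0.261 − 0)/(1.63 − 0) = 0.16012
t = −τ ln(…) = 45.896 × 1.8318 = 84.072 min.

84.1 min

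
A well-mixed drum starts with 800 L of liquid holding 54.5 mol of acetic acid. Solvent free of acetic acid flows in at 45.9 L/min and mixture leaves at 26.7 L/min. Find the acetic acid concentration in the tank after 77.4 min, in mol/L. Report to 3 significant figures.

0.00554 mol/L

Total volume: dV/dt = Q_in − Q_out = 19.200 L/min, so V(t) = 800 + 19.200 t and V(77.4) = 2286.1 L.
No acetic acid enters, so dm/dt = −Q_out · (m/V).
Separate: dm/m = −Q_out dt/V(t) ⇒ ln(m/m₀) = −(Q_out/(Q_in−Q_out)) ln(V/V₀).
m = m₀ (V₀/V)^(Q_out/(Q_in−Q_out)) = 54.5 × (800/2286.1)^(1.3906) = 12.655 mol.
C = m/V = 12.655/2286.1 = 0.0055358 mol/L.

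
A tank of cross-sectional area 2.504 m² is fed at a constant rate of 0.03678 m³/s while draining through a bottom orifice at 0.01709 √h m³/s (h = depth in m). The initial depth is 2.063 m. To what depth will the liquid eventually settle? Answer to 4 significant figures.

4.632 m

Accumulation of liquid (constant cross-section A): A dh/dt = Q_in − 0.01709 √h. At steady state dh/dt = 0:
Q_in = 0.01709 √h_ss ⇒ √h_ss = 0.03678/0.01709 = 2.15214.
h_ss = 2.15214² = 4.63169 m. (Since h₀ = 2.063 m < h_ss, the level will rise toward this value.)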